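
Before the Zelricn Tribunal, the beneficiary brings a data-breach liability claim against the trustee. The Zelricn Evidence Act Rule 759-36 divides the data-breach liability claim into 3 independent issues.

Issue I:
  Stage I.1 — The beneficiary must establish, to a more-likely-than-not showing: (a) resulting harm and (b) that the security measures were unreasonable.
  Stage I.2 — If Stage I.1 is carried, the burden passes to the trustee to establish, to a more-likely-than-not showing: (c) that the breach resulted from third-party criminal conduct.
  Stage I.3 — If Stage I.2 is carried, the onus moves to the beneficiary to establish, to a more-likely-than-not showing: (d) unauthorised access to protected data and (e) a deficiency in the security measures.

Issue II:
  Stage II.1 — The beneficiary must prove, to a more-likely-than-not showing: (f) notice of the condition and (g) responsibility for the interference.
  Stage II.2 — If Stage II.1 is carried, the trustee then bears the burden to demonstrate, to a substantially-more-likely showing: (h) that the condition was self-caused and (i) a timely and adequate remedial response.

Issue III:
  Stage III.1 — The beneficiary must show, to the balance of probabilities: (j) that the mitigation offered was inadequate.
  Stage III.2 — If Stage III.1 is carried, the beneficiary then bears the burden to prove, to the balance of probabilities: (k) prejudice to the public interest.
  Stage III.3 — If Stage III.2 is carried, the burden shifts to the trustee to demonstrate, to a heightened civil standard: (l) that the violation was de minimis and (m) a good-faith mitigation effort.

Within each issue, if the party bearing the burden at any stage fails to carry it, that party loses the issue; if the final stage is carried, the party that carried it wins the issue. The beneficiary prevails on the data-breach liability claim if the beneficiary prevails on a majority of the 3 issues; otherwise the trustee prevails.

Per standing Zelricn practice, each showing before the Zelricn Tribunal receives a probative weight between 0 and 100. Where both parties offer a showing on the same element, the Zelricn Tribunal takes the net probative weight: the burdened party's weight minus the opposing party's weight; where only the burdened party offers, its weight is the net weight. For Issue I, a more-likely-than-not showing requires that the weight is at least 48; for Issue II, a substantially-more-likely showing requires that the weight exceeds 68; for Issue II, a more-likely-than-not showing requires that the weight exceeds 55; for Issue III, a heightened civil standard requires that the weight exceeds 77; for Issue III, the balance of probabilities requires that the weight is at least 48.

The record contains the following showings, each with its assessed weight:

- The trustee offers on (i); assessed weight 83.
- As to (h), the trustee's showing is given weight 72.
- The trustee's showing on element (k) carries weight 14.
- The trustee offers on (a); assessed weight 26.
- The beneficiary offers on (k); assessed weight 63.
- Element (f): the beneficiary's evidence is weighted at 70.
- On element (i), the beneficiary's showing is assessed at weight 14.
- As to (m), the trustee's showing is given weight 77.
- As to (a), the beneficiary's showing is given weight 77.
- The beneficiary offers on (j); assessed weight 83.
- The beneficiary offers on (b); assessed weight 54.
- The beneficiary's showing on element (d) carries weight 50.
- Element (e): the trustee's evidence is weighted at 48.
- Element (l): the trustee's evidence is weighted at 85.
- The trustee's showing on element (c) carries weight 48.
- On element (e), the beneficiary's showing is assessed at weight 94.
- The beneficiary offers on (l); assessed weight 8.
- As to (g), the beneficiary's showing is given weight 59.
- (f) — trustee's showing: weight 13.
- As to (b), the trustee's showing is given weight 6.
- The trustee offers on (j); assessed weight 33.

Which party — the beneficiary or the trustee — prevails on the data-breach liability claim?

— Issue I —
Stage I.1 — burden on beneficiary; standard: a more-likely-than-not showing (weight is at least 48).
    (a): 77 − 26 = 51 ≥ 48 [met]
    (b): 54 − 6 = 48 ≥ 48 [met]
  All elements met. The burden passes to the trustee.
Stage I.2 — burden on trustee; standard: a more-likely-than-not showing (weight is at least 48).
    (c): 48 ≥ 48 [met]
  Stage I.2 carried; the burden shifts to the beneficiary.
Stage I.3 — burden on beneficiary; standard: a more-likely-than-not showing (weight is at least 48).
    (d): 50 ≥ 48 [met]
    (e): 94 − 48 = 46 < 48 [not met]
  Not every element is met, so the beneficiary fails to carry Stage I.3.
The analysis ends at Stage I.3; the trustee prevails on this issue.
— Issue II —
At Stage II.1 the beneficiary must meet a more-likely-than-not showing (weight exceeds 55): on (f) the weight is 70 less the opposing 13 gives net 57, which does exceed 55, so (f) meets the standard; on (g) the weight is 59, > 55, so (g) meets the standard.
  The beneficiary carries Stage II.1; the trustee now bears the burden.
At Stage II.2 the trustee must meet a substantially-more-likely showing (weight exceeds 68): on (h) the weight is 72, > 68, so (h) meets the standard; on (i) the weight is 83 less the opposing 14 gives net 69, which does exceed 68, so (i) meets the standard.
  All elements met at the final stage.
With every stage satisfied, the trustee prevails on this issue.
— Issue III —
Stage III.1 (beneficiary, the balance of probabilities, weight is at least 48): (j) net 83−33=50 ≥ 48 — meets.
  Stage III.1 carried; the burden remains with the beneficiary.
Stage III.2 (beneficiary, the balance of probabilities, weight is at least 48): (k) net 63−14=49 ≥ 48 — meets.
  The beneficiary carries Stage III.2; the trustee now bears the burden.
Stage III.3 (trustee, a heightened civil standard, weight exceeds 77): (l) net 85−8=77 ≤ 77 — fails; (m) 77 ≤ 77 — fails.
  The trustee does not carry Stage III.3.
The beneficiary prevails on this issue.
Per-issue: Issue I → trustee; Issue II → trustee; Issue III → beneficiary. The beneficiary must prevail on a majority of issues; overall, the trustee prevails.

trustee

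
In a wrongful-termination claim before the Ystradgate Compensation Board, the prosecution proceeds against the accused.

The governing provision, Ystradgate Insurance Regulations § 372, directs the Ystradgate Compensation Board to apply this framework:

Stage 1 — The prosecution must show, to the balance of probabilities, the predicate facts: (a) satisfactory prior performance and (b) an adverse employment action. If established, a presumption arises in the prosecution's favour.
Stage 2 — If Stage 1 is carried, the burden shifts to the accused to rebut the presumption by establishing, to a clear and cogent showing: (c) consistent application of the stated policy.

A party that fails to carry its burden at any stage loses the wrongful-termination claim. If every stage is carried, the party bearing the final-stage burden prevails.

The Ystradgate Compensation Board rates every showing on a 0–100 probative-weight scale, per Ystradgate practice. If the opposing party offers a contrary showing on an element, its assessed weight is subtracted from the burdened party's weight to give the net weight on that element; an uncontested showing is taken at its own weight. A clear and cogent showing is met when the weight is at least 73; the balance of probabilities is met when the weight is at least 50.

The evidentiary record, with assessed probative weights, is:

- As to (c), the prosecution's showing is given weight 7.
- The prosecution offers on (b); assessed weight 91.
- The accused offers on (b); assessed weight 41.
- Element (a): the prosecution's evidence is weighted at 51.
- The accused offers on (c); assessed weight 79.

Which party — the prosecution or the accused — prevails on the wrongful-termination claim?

At Stage 1 the prosecution must meet the balance of probabilities (weight is at least 50): on (a) the weight is 51, ≥ 50, so (a) meets the standard; on (b) the weight is 91 less the opposing 41 gives net 50, ≥ 50, so (b) meets the standard.
  Stage 1 is satisfied; the onus moves to the accused.
At Stage 2 the accused must meet a clear and cogent showing (weight is at least 73): on (c) the weight is 79 less the opposing 7 gives net 72, which does not reach 73, so (c) does not meet the standard.
  Not every element is met, so the accused fails to carry Stage 2.
The analysis ends at Stage 2; the prosecution prevails.

prosecution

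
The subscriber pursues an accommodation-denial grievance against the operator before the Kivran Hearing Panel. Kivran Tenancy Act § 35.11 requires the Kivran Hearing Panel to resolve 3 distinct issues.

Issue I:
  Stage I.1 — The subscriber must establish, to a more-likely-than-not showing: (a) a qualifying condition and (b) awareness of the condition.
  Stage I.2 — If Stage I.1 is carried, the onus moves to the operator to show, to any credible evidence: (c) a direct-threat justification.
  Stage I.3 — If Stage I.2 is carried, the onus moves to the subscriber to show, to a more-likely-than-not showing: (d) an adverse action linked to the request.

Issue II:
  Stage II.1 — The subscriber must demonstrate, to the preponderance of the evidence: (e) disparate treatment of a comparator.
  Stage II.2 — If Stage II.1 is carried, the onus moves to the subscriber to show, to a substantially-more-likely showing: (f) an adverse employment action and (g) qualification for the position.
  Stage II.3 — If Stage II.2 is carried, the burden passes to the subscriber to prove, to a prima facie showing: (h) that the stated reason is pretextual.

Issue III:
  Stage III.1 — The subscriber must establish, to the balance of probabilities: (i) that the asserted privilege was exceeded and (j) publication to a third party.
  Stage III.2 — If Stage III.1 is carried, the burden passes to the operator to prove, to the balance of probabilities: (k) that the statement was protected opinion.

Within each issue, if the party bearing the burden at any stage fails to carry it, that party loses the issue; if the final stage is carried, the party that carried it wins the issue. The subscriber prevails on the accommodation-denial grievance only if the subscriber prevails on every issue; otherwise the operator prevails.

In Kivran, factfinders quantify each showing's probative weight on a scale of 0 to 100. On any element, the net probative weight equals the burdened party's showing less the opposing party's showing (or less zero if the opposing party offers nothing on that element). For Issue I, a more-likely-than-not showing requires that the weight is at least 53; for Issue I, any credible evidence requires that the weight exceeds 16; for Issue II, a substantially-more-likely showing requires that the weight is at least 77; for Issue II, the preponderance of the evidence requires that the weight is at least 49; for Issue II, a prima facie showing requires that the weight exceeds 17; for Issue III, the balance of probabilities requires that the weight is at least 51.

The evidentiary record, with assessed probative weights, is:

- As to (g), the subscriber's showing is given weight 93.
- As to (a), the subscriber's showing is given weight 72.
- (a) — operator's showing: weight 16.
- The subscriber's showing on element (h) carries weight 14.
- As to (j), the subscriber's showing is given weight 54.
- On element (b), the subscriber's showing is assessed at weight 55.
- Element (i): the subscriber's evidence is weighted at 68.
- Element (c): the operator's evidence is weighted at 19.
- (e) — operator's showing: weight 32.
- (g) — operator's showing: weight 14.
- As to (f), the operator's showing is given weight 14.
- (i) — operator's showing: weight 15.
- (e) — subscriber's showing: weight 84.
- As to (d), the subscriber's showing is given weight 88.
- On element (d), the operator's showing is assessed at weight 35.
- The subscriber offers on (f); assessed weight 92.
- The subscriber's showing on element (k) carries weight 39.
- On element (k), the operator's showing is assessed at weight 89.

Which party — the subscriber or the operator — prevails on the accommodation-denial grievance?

operator

— Issue I —
At Stage I.1 the subscriber must meet a more-likely-than-not showing (weight is at least 53): on (a) the weight is 72 less the opposing 16 gives net 56, which does reach 53, so (a) meets the standard; on (b) the weight is 55, ≥ 53, so (b) meets the standard.
  All elements met. The burden passes to the operator.
At Stage I.2 the operator must meet any credible evidence (weight exceeds 16): on (c) the weight is 19, which does exceed 16, so (c) meets the standard.
  All elements met. The burden passes to the subscriber.
At Stage I.3 the subscriber must meet a more-likely-than-not showing (weight is at least 53): on (d) the weight is 88 less the opposing 35 gives net 53, which does reach 53, so (d) meets the standard.
  The subscriber carries the last stage.
With every stage satisfied, the subscriber prevails on this issue.
— Issue II —
Stage II.1 (subscriber, the preponderance of the evidence, weight is at least 49): (e) net 84−32=52 ≥ 49 — meets.
  All elements met. The subscriber retains the burden for Stage II.2.
Stage II.2 (subscriber, a substantially-more-likely showing, weight is at least 77): (f) net 92−14=78 ≥ 77 — meets; (g) net 93−14=79 ≥ 77 — meets.
  All elements met. The subscriber retains the burden for Stage II.3.
Stage II.3 (subscriber, a prima facie showing, weight exceeds 17): (h) 14 ≤ 17 — fails.
  Not every element is met, so the subscriber fails to carry Stage II.3.
The analysis ends at Stage II.3; the operator prevails on this issue.
— Issue III —
At Stage III.1 the subscriber must meet the balance of probabilities (weight is at least 51): on (i) the weight is 68 less the opposing 15 gives net 53, which does reach 51, so (i) meets the standard; on (j) the weight is 54, ≥ 51, so (j) meets the standard.
  All elements met. The burden passes to the operator.
At Stage III.2 the operator must meet the balance of probabilities (weight is at least 51): on (k) the weight is 89 less the opposing 39 gives net 50, which does not reach 51, so (k) does not meet the standard.
  Not every element is met, so the operator fails to carry Stage III.2.
So the subscriber prevails on this issue.
Per-issue: Issue I → subscriber; Issue II → operator; Issue III → subscriber. The subscriber must prevail on every issue; overall, the operator prevails.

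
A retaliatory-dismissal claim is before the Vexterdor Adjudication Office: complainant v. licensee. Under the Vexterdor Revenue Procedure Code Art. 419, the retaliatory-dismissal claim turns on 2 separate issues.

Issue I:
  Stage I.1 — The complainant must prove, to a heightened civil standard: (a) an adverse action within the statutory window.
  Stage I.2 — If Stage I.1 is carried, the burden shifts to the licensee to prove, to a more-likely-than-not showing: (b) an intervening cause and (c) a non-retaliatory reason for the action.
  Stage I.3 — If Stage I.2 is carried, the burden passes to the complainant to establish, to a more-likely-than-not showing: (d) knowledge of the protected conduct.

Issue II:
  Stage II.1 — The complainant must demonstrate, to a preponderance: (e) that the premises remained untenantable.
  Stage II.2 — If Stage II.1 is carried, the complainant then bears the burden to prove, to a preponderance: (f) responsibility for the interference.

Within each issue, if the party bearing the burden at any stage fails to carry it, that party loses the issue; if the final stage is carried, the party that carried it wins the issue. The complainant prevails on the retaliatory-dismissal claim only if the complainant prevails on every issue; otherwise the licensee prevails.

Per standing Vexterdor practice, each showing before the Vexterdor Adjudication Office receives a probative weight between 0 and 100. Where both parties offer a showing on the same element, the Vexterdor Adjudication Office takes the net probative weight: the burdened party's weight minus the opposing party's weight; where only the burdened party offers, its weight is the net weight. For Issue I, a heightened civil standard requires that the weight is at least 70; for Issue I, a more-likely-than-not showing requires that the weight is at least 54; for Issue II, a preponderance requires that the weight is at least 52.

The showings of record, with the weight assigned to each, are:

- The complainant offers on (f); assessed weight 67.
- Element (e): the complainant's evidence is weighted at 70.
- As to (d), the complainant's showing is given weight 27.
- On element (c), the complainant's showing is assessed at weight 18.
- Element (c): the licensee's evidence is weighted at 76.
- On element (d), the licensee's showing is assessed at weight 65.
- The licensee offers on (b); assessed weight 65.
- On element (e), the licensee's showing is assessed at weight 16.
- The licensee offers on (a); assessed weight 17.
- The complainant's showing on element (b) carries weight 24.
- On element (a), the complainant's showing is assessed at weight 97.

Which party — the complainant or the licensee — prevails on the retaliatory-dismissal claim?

complainant

— Issue I —
Stage I.1 — burden on complainant; standard: a heightened civil standard (weight is at least 70).
    (a): 97 − 17 = 80 ≥ 70 [met]
  The complainant carries Stage I.1; the licensee now bears the burden.
Stage I.2 — burden on licensee; standard: a more-likely-than-not showing (weight is at least 54).
    (b): 65 − 24 = 41 < 54 [not met]
    (c): 76 − 18 = 58 ≥ 54 [met]
  The licensee does not carry Stage I.2.
So the complainant prevails on this issue.
— Issue II —
Stage II.1 (complainant, a preponderance, weight is at least 52): (e) net 70−16=54 ≥ 52 — meets.
  Stage II.1 carried; the burden remains with the complainant.
Stage II.2 (complainant, a preponderance, weight is at least 52): (f) 67 ≥ 52 — meets.
  All elements met at the final stage.
Every stage carried; the complainant prevails on this issue.
Per-issue: Issue I → complainant; Issue II → complainant. The complainant must prevail on every issue; overall, the complainant prevails.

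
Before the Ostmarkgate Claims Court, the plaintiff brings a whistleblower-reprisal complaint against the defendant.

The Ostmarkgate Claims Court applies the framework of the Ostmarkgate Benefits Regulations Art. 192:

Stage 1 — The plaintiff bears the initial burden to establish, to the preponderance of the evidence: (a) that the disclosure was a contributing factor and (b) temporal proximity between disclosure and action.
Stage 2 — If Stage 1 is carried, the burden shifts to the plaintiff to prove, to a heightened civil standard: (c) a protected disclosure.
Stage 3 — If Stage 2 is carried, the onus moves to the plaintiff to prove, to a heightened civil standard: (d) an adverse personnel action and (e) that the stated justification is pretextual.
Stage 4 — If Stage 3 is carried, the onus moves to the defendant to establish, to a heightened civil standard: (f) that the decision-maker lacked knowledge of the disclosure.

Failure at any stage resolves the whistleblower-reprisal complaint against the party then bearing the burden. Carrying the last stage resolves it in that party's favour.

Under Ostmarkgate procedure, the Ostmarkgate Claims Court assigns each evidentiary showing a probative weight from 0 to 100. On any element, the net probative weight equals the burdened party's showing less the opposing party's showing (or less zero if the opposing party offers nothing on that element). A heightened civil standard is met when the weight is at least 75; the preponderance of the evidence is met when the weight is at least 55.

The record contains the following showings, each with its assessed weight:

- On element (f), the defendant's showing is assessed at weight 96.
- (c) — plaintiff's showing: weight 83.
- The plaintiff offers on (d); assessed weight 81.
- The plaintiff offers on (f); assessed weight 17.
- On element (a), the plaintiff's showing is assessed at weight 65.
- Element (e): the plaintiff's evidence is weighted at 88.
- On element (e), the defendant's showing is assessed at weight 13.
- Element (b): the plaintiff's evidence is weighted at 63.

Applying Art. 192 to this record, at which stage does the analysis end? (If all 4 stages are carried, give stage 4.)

stage 4

At Stage 1 the plaintiff must meet the preponderance of the evidence (weight is at least 55): on (a) the weight is 65, ≥ 55, so (a) meets the standard; on (b) the weight is 63, ≥ 55, so (b) meets the standard.
  Stage 1 is satisfied; the plaintiff continues to bear the burden.
At Stage 2 the plaintiff must meet a heightened civil standard (weight is at least 75): on (c) the weight is 83, which does reach 75, so (c) meets the standard.
  Stage 2 carried; the burden remains with the plaintiff.
At Stage 3 the plaintiff must meet a heightened civil standard (weight is at least 75): on (d) the weight is 81, which does reach 75, so (d) meets the standard; on (e) the weight is 88 less the opposing 13 gives net 75, which does reach 75, so (e) meets the standard.
  The plaintiff carries Stage 3; the defendant now bears the burden.
At Stage 4 the defendant must meet a heightened civil standard (weight is at least 75): on (f) the weight is 96 less the opposing 17 gives net 79, ≥ 75, so (f) meets the standard.
  The defendant carries the last stage.
Every stage carried; the defendant prevails.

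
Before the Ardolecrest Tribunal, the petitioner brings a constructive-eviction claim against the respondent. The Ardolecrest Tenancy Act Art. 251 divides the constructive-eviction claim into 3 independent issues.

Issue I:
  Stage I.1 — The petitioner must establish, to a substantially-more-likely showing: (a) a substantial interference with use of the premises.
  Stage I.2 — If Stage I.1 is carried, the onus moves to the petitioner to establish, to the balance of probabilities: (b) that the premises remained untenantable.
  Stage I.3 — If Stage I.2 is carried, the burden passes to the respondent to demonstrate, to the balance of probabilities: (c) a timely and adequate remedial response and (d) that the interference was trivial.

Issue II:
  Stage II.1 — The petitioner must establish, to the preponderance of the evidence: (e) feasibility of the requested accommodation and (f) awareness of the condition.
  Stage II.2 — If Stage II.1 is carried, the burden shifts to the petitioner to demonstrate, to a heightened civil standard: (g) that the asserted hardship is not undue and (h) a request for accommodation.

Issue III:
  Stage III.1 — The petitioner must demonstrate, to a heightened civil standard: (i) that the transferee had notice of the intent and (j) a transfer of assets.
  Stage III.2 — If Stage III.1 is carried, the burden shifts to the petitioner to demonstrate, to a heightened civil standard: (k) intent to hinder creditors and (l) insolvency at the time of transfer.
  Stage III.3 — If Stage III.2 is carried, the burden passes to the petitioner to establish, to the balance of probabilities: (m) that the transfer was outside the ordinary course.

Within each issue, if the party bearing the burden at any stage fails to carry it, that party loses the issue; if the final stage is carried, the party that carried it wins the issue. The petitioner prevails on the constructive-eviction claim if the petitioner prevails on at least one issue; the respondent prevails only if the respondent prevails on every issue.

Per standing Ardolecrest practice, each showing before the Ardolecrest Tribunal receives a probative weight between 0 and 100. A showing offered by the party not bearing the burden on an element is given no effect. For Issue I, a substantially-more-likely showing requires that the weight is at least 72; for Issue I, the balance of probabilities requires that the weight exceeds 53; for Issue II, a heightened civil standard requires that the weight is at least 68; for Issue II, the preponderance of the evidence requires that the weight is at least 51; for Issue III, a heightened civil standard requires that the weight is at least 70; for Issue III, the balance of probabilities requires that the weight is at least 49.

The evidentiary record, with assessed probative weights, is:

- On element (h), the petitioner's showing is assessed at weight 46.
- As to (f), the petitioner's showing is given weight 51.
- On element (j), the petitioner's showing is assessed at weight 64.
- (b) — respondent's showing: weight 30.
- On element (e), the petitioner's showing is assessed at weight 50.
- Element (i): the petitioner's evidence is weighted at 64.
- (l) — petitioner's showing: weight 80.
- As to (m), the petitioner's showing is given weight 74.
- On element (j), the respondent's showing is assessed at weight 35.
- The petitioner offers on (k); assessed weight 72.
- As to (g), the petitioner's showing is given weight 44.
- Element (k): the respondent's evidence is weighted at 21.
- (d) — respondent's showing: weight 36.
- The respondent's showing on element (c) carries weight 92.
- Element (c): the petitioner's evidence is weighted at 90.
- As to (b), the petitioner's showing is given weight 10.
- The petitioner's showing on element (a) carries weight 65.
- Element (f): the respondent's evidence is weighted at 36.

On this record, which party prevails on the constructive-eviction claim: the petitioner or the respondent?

— Issue I —
Stage I.1 — burden on petitioner; standard: a substantially-more-likely showing (weight is at least 72).
    (a): 65 < 72 [not met]
  Not every element is met, so the petitioner fails to carry Stage I.1.
The respondent prevails on this issue.
— Issue II —
Stage II.1 (petitioner, the preponderance of the evidence, weight is at least 51): (e) 50 < 51 — fails; (f) 51 (respondent's 36 disregarded) ≥ 51 — meets.
  Stage II.1 not carried; the petitioner fails its burden.
So the respondent prevails on this issue.
— Issue III —
At Stage III.1 the petitioner must meet a heightened civil standard (weight is at least 70): on (i) the weight is 64, which does not reach 70, so (i) does not meet the standard; on (j) the weight is 64 (the respondent's 35 is given no effect), < 70, so (j) does not meet the standard.
  Stage III.1 not carried; the petitioner fails its burden.
The respondent prevails on this issue.
Per-issue: Issue I → respondent; Issue II → respondent; Issue III → respondent. The petitioner must prevail on at least one issue; overall, the respondent prevails.

respondent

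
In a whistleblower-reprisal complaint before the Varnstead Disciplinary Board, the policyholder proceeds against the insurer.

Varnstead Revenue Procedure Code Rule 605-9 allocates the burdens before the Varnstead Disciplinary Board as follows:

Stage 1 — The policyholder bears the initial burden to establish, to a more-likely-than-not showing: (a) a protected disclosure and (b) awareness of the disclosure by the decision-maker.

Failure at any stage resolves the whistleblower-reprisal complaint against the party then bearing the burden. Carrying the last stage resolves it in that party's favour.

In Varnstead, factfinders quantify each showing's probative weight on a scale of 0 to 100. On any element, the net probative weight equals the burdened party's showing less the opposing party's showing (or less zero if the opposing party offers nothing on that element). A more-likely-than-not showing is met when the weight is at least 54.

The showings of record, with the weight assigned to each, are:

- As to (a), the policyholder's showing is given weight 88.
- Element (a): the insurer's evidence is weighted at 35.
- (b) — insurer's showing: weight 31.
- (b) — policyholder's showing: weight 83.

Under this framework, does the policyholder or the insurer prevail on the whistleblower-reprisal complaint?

Stage 1 (policyholder, a more-likely-than-not showing, weight is at least 54): (a) net 88−35=53 < 54 — fails; (b) net 83−31=52 < 54 — fails.
  Stage 1 not carried; the policyholder fails its burden.
So the insurer prevails.

insurer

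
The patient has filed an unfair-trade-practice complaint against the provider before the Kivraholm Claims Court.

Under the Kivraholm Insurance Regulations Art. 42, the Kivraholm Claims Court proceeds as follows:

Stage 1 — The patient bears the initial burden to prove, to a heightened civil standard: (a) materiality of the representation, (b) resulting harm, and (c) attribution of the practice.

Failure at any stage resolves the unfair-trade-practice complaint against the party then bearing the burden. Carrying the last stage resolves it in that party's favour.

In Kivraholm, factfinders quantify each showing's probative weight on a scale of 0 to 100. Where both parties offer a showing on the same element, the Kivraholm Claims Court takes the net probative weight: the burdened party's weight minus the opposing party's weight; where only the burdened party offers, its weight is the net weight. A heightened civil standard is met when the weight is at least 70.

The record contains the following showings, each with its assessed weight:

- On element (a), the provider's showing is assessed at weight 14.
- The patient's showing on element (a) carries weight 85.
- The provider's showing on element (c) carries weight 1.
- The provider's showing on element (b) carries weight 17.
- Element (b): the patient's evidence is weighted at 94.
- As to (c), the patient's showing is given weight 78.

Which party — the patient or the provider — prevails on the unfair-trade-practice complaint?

Stage 1 — burden on patient; standard: a heightened civil standard (weight is at least 70).
    (a): 85 − 14 = 71 ≥ 70 [met]
    (b): 94 − 17 = 77 ≥ 70 [met]
    (c): 78 − 1 = 77 ≥ 70 [met]
  Stage 1 carried; the final stage is satisfied.
With every stage satisfied, the patient prevails.

patient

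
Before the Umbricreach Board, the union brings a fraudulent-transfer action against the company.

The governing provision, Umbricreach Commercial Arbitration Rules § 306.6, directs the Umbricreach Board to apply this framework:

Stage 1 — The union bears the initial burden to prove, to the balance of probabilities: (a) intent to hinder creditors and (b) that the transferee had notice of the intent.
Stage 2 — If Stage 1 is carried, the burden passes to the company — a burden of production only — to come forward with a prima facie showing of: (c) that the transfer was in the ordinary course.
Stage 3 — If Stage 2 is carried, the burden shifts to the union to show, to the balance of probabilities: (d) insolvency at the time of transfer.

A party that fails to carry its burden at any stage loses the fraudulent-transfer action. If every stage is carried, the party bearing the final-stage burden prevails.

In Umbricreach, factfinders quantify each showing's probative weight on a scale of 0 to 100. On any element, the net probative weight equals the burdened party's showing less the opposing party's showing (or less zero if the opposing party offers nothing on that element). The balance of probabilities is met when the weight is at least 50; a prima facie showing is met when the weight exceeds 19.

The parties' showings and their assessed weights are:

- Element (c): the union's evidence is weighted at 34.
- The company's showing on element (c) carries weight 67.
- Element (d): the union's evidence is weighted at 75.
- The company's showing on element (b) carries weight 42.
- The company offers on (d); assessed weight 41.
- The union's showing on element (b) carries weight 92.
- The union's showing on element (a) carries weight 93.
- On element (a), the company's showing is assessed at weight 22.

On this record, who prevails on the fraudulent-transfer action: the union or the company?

company

Stage 1 (union, the balance of probabilities, weight is at least 50): (a) net 93−22=71 ≥ 50 — meets; (b) net 92−42=50 ≥ 50 — meets.
  The union carries Stage 1; the company now bears the burden.
Stage 2 (company, a prima facie showing, weight exceeds 19): (c) net 67−34=33 > 19 — meets.
  Stage 2 carried; the burden shifts to the union.
Stage 3 (union, the balance of probabilities, weight is at least 50): (d) net 75−41=34 < 50 — fails.
  Not every element is met, so the union fails to carry Stage 3.
So the company prevails.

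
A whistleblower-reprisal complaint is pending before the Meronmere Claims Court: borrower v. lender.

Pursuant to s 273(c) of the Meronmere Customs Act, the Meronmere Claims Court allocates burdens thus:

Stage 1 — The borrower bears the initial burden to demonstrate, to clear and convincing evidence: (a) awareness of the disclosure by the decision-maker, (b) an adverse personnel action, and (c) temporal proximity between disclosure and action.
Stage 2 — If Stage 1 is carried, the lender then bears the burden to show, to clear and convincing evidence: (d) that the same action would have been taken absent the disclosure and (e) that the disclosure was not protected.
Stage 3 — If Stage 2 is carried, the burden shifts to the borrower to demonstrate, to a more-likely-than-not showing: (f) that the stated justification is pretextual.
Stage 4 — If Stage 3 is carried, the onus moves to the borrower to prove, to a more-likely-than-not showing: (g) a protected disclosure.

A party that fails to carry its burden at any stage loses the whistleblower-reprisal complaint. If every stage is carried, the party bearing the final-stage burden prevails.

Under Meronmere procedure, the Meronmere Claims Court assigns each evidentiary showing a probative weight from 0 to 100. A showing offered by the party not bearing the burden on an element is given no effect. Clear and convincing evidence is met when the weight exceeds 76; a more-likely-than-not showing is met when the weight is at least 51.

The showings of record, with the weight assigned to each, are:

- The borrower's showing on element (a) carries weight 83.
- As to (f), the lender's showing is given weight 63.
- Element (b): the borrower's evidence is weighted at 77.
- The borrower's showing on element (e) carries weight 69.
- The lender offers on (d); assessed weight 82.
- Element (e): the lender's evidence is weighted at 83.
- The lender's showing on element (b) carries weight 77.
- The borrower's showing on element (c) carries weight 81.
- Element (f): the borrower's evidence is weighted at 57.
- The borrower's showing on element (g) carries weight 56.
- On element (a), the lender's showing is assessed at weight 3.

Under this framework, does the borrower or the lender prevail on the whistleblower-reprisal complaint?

borrower

At Stage 1 the borrower must meet clear and convincing evidence (weight exceeds 76): on (a) the weight is 83 (the lender's 3 is given no effect), > 76, so (a) meets the standard; on (b) the weight is 77 (the lender's 77 is given no effect), which does exceed 76, so (b) meets the standard; on (c) the weight is 81, which does exceed 76, so (c) meets the standard.
  All elements met. The burden passes to the lender.
At Stage 2 the lender must meet clear and convincing evidence (weight exceeds 76): on (d) the weight is 82, > 76, so (d) meets the standard; on (e) the weight is 83 (the borrower's 69 is given no effect), > 76, so (e) meets the standard.
  Stage 2 carried; the burden shifts to the borrower.
At Stage 3 the borrower must meet a more-likely-than-not showing (weight is at least 51): on (f) the weight is 57 (the lender's 63 is given no effect), which does reach 51, so (f) meets the standard.
  Stage 3 carried; the burden remains with the borrower.
At Stage 4 the borrower must meet a more-likely-than-not showing (weight is at least 51): on (g) the weight is 56, which does reach 51, so (g) meets the standard.
  The borrower carries the last stage.
With every stage satisfied, the borrower prevails.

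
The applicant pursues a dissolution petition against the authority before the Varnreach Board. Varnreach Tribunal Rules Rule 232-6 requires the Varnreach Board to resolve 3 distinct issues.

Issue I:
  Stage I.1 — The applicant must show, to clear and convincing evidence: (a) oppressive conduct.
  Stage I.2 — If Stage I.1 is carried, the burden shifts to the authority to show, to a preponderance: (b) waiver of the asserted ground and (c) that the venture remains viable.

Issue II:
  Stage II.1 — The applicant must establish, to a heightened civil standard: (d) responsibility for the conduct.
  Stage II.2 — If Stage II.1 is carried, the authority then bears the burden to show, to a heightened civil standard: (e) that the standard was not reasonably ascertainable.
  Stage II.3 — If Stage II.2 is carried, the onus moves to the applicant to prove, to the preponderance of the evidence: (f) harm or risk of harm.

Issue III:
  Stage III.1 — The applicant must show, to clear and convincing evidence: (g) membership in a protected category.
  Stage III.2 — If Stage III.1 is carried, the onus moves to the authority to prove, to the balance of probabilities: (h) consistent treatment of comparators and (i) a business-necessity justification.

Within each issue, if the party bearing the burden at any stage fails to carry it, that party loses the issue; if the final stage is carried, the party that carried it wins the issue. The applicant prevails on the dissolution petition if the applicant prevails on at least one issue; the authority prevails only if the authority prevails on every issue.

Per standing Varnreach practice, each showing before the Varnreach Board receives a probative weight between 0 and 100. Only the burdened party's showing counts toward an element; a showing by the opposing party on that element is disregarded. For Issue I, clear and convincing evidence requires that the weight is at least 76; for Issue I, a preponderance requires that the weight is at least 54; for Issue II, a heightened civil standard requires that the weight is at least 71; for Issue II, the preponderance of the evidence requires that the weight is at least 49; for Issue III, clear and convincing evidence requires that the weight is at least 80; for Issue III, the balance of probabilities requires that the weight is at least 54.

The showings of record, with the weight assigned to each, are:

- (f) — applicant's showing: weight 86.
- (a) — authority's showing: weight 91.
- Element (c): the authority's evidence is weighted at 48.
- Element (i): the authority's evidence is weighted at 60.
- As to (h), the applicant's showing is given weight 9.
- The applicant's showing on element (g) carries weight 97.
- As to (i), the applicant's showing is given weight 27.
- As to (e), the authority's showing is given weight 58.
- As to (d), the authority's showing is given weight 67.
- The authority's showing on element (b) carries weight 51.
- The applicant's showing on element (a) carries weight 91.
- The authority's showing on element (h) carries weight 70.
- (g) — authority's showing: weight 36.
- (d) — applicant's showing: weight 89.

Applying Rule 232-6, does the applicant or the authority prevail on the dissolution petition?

applicant

— Issue I —
Stage I.1 (applicant, clear and convincing evidence, weight is at least 76): (a) 91 (authority's 91 disregarded) ≥ 76 — meets.
  Stage I.1 is satisfied; the onus moves to the authority.
Stage I.2 (authority, a preponderance, weight is at least 54): (b) 51 < 54 — fails; (c) 48 < 54 — fails.
  The authority does not carry Stage I.2.
The analysis ends at Stage I.2; the applicant prevails on this issue.
— Issue II —
Stage II.1 — burden on applicant; standard: a heightened civil standard (weight is at least 71).
    (d): 89 (authority's 67 disregarded) ≥ 71 [met]
  All elements met. The burden passes to the authority.
Stage II.2 — burden on authority; standard: a heightened civil standard (weight is at least 71).
    (e): 58 < 71 [not met]
  Not every element is met, so the authority fails to carry Stage II.2.
The analysis ends at Stage II.2; the applicant prevails on this issue.
— Issue III —
Stage III.1 — burden on applicant; standard: clear and convincing evidence (weight is at least 80).
    (g): 97 (authority's 36 disregarded) ≥ 80 [met]
  Stage III.1 carried; the burden shifts to the authority.
Stage III.2 — burden on authority; standard: the balance of probabilities (weight is at least 54).
    (h): 70 (applicant's 9 disregarded) ≥ 54 [met]
    (i): 60 (applicant's 27 disregarded) ≥ 54 [met]
  The authority carries the last stage.
With every stage satisfied, the authority prevails on this issue.
Per-issue: Issue I → applicant; Issue II → applicant; Issue III → authority. The applicant must prevail on at least one issue; overall, the applicant prevails.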